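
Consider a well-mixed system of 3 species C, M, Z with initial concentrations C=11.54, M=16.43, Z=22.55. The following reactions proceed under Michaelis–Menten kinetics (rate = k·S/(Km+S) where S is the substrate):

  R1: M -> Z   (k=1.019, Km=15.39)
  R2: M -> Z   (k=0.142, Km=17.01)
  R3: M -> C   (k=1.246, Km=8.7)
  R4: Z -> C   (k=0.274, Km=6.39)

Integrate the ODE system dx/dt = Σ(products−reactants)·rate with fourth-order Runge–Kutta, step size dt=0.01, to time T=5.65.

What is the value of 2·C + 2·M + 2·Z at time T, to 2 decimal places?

Check how each reaction changes W = 2·C + 2·M + 2·Z (weight of products minus weight of reactants):
R1: M -> Z: (2·1) − (2·1) = 2 − 2 = 0
R2: M -> Z: (2·1) − (2·1) = 2 − 2 = 0
R3: M -> C: (2·1) − (2·1) = 2 − 2 = 0
R4: Z -> C: (2·1) − (2·1) = 2 − 2 = 0
Every reaction leaves W unchanged, so W is conserved and no simulation is needed: W(T) = W(0) = 2·11.54 + 2·16.43 + 2·22.55 = 101.04

Value at T = 101.04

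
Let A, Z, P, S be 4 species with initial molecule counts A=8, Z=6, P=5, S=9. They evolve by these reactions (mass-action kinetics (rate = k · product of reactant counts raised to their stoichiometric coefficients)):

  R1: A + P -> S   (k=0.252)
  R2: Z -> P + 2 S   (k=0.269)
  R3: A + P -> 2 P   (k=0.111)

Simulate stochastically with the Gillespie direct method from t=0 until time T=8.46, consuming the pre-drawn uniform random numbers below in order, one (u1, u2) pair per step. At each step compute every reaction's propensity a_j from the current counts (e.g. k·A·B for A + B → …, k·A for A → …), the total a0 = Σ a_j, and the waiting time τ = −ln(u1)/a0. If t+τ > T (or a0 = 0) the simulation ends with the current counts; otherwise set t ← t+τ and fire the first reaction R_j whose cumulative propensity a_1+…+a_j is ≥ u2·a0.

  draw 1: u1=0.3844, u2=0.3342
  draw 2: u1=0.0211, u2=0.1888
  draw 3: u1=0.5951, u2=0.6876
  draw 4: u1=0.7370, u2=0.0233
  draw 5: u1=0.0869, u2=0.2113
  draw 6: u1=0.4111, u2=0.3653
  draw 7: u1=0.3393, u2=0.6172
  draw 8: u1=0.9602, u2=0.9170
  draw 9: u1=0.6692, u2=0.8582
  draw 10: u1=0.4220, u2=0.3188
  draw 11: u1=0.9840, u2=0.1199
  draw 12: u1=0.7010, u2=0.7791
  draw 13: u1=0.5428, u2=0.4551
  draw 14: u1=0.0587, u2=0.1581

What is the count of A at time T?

A at T = 0

t=0.000: A=8 Z=6 P=5 S=9
Draw 1: a1=10.080, a2=1.614, a3=4.440, a0=16.134; τ=−ln(0.3844)/16.134=0.059 → t=0.059; u2·a0=0.3342·16.134=5.392 ≤ a1=10.080 → R1 fires; A=7 Z=6 P=4 S=10
Draw 2: a1=7.056, a2=1.614, a3=3.108, a0=11.778; τ=−ln(0.0211)/11.778=0.328 → t=0.387; u2·a0=0.1888·11.778=2.224 ≤ a1=7.056 → R1 fires; A=6 Z=6 P=3 S=11
Draw 3: a1=4.536, a2=1.614, a3=1.998, a0=8.148; τ=−ln(0.5951)/8.148=0.064 → t=0.451; u2·a0=0.6876·8.148=5.603; a1=4.536 < 5.603 ≤ a1+a2=6.150 → R2 fires; A=6 Z=5 P=4 S=13
Draw 4: a1=6.048, a2=1.345, a3=2.664, a0=10.057; τ=−ln(0.7370)/10.057=0.030 → t=0.481; u2·a0=0.0233·10.057=0.234 ≤ a1=6.048 → R1 fires; A=5 Z=5 P=3 S=14
Draw 5: a1=3.780, a2=1.345, a3=1.665, a0=6.790; τ=−ln(0.0869)/6.790=0.360 → t=0.841; u2·a0=0.2113·6.790=1.435 ≤ a1=3.780 → R1 fires; A=4 Z=5 P=2 S=15
Draw 6: a1=2.016, a2=1.345, a3=0.888, a0=4.249; τ=−ln(0.4111)/4.249=0.209 → t=1.050; u2·a0=0.3653·4.249=1.552 ≤ a1=2.016 → R1 fires; A=3 Z=5 P=1 S=16
Draw 7: a1=0.756, a2=1.345, a3=0.333, a0=2.434; τ=−ln(0.3393)/2.434=0.444 → t=1.494; u2·a0=0.6172·2.434=1.502; a1=0.756 < 1.502 ≤ a1+a2=2.101 → R2 fires; A=3 Z=4 P=2 S=18
Draw 8: a1=1.512, a2=1.076, a3=0.666, a0=3.254; τ=−ln(0.9602)/3.254=0.012 → t=1.506; u2·a0=0.9170·3.254=2.984; a1+a2=2.588 < 2.984 ≤ a1+…+a3=3.254 → R3 fires; A=2 Z=4 P=3 S=18
Draw 9: a1=1.512, a2=1.076, a3=0.666, a0=3.254; τ=−ln(0.6692)/3.254=0.123 → t=1.630; u2·a0=0.8582·3.254=2.793; a1+a2=2.588 < 2.793 ≤ a1+…+a3=3.254 → R3 fires; A=1 Z=4 P=4 S=18
Draw 10: a1=1.008, a2=1.076, a3=0.444, a0=2.528; τ=−ln(0.4220)/2.528=0.341 → t=1.971; u2·a0=0.3188·2.528=0.806 ≤ a1=1.008 → R1 fires; A=0 Z=4 P=3 S=19
Draw 11: a1=0.000, a2=1.076, a3=0.000, a0=1.076; τ=−ln(0.9840)/1.076=0.015 → t=1.986; u2·a0=0.1199·1.076=0.129; a1=0.000 < 0.129 ≤ a1+a2=1.076 → R2 fires; A=0 Z=3 P=4 S=21
Draw 12: a1=0.000, a2=0.807, a3=0.000, a0=0.807; τ=−ln(0.7010)/0.807=0.440 → t=2.426; u2·a0=0.7791·0.807=0.629; a1=0.000 < 0.629 ≤ a1+a2=0.807 → R2 fires; A=0 Z=2 P=5 S=23
Draw 13: a1=0.000, a2=0.538, a3=0.000, a0=0.538; τ=−ln(0.5428)/0.538=1.136 → t=3.562; u2·a0=0.4551·0.538=0.245; a1=0.000 < 0.245 ≤ a1+a2=0.538 → R2 fires; A=0 Z=1 P=6 S=25
Draw 14: a1=0.000, a2=0.269, a3=0.000, a0=0.269; τ=−ln(0.0587)/0.269=10.540 → t=14.102 > T=8.46: stop.
Read off A at T=8.46: 0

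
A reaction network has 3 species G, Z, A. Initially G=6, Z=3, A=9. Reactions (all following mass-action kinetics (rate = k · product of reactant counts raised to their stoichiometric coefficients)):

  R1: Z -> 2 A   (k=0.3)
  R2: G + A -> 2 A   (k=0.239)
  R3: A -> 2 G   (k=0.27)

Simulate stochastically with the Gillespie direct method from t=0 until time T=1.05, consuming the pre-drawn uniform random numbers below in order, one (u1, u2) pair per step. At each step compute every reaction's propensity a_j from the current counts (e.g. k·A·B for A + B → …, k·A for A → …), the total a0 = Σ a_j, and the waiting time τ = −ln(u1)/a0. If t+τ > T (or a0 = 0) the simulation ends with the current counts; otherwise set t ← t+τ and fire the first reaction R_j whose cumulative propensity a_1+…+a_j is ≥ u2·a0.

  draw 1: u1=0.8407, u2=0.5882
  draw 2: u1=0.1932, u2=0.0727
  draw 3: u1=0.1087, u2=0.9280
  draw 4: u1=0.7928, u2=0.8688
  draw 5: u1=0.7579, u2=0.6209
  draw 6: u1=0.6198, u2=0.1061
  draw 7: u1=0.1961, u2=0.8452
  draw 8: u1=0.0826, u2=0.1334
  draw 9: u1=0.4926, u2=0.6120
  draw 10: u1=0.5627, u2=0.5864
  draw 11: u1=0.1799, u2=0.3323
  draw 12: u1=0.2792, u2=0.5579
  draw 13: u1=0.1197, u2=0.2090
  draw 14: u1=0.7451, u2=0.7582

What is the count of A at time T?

A at T = 16

t=0.000: G=6 Z=3 A=9
Draw 1: a1=0.900, a2=12.906, a3=2.430, a0=16.236; τ=−ln(0.8407)/16.236=0.011 → t=0.011; u2·a0=0.5882·16.236=9.550; a1=0.900 < 9.550 ≤ a1+a2=13.806 → R2 fires; G=5 Z=3 A=10
Draw 2: a1=0.900, a2=11.950, a3=2.700, a0=15.550; τ=−ln(0.1932)/15.550=0.106 → t=0.116; u2·a0=0.0727·15.550=1.130; a1=0.900 < 1.130 ≤ a1+a2=12.850 → R2 fires; G=4 Z=3 A=11
Draw 3: a1=0.900, a2=10.516, a3=2.970, a0=14.386; τ=−ln(0.1087)/14.386=0.154 → t=0.271; u2·a0=0.9280·14.386=13.350; a1+a2=11.416 < 13.350 ≤ a1+…+a3=14.386 → R3 fires; G=6 Z=3 A=10
Draw 4: a1=0.900, a2=14.340, a3=2.700, a0=17.940; τ=−ln(0.7928)/17.940=0.013 → t=0.284; u2·a0=0.8688·17.940=15.586; a1+a2=15.240 < 15.586 ≤ a1+…+a3=17.940 → R3 fires; G=8 Z=3 A=9
Draw 5: a1=0.900, a2=17.208, a3=2.430, a0=20.538; τ=−ln(0.7579)/20.538=0.013 → t=0.297; u2·a0=0.6209·20.538=12.752; a1=0.900 < 12.752 ≤ a1+a2=18.108 → R2 fires; G=7 Z=3 A=10
Draw 6: a1=0.900, a2=16.730, a3=2.700, a0=20.330; τ=−ln(0.6198)/20.330=0.024 → t=0.321; u2·a0=0.1061·20.330=2.157; a1=0.900 < 2.157 ≤ a1+a2=17.630 → R2 fires; G=6 Z=3 A=11
Draw 7: a1=0.900, a2=15.774, a3=2.970, a0=19.644; τ=−ln(0.1961)/19.644=0.083 → t=0.404; u2·a0=0.8452·19.644=16.603; a1=0.900 < 16.603 ≤ a1+a2=16.674 → R2 fires; G=5 Z=3 A=12
Draw 8: a1=0.900, a2=14.340, a3=3.240, a0=18.480; τ=−ln(0.0826)/18.480=0.135 → t=0.539; u2·a0=0.1334·18.480=2.465; a1=0.900 < 2.465 ≤ a1+a2=15.240 → R2 fires; G=4 Z=3 A=13
Draw 9: a1=0.900, a2=12.428, a3=3.510, a0=16.838; τ=−ln(0.4926)/16.838=0.042 → t=0.581; u2·a0=0.6120·16.838=10.305; a1=0.900 < 10.305 ≤ a1+a2=13.328 → R2 fires; G=3 Z=3 A=14
Draw 10: a1=0.900, a2=10.038, a3=3.780, a0=14.718; τ=−ln(0.5627)/14.718=0.039 → t=0.620; u2·a0=0.5864·14.718=8.631; a1=0.900 < 8.631 ≤ a1+a2=10.938 → R2 fires; G=2 Z=3 A=15
Draw 11: a1=0.900, a2=7.170, a3=4.050, a0=12.120; τ=−ln(0.1799)/12.120=0.142 → t=0.761; u2·a0=0.3323·12.120=4.027; a1=0.900 < 4.027 ≤ a1+a2=8.070 → R2 fires; G=1 Z=3 A=16
Draw 12: a1=0.900, a2=3.824, a3=4.320, a0=9.044; τ=−ln(0.2792)/9.044=0.141 → t=0.902; u2·a0=0.5579·9.044=5.046; a1+a2=4.724 < 5.046 ≤ a1+…+a3=9.044 → R3 fires; G=3 Z=3 A=15
Draw 13: a1=0.900, a2=10.755, a3=4.050, a0=15.705; τ=−ln(0.1197)/15.705=0.135 → t=1.037; u2·a0=0.2090·15.705=3.282; a1=0.900 < 3.282 ≤ a1+a2=11.655 → R2 fires; G=2 Z=3 A=16
Draw 14: a1=0.900, a2=7.648, a3=4.320, a0=12.868; τ=−ln(0.7451)/12.868=0.023 → t=1.060 > T=1.05: stop.
Read off A at T=1.05: 16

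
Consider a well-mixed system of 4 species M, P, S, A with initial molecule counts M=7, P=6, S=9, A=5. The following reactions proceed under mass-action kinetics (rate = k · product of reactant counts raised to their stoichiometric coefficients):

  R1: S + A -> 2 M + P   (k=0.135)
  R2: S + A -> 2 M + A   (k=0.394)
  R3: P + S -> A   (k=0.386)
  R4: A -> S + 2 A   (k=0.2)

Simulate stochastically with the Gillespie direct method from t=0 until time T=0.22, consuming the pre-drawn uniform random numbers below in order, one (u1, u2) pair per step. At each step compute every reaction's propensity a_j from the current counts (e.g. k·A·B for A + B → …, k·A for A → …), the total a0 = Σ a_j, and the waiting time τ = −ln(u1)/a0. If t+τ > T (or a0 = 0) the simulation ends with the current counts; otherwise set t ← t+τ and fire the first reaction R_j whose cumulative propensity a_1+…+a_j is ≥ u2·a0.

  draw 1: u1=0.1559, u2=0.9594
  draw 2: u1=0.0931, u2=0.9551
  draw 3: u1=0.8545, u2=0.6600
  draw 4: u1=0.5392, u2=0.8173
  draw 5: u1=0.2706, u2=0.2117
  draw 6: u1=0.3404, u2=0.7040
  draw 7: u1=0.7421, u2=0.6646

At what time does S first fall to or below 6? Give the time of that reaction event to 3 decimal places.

Threshold first reached at t = 0.101

t=0.000: M=7 P=6 S=9 A=5
Draw 1: a1=6.075, a2=17.730, a3=20.844, a4=1.000, a0=45.649; τ=−ln(0.1559)/45.649=0.041 → t=0.041; u2·a0=0.9594·45.649=43.796; a1+a2=23.805 < 43.796 ≤ a1+…+a3=44.649 → R3 fires; M=7 P=5 S=8 A=6
Draw 2: a1=6.480, a2=18.912, a3=15.440, a4=1.200, a0=42.032; τ=−ln(0.0931)/42.032=0.056 → t=0.097; u2·a0=0.9551·42.032=40.145; a1+a2=25.392 < 40.145 ≤ a1+…+a3=40.832 → R3 fires; M=7 P=4 S=7 A=7
Draw 3: a1=6.615, a2=19.306, a3=10.808, a4=1.400, a0=38.129; τ=−ln(0.8545)/38.129=0.004 → t=0.101; u2·a0=0.6600·38.129=25.165; a1=6.615 < 25.165 ≤ a1+a2=25.921 → R2 fires; M=9 P=4 S=6 A=7
Draw 4: a1=5.670, a2=16.548, a3=9.264, a4=1.400, a0=32.882; τ=−ln(0.5392)/32.882=0.019 → t=0.120; u2·a0=0.8173·32.882=26.874; a1+a2=22.218 < 26.874 ≤ a1+…+a3=31.482 → R3 fires; M=9 P=3 S=5 A=8
Draw 5: a1=5.400, a2=15.760, a3=5.790, a4=1.600, a0=28.550; τ=−ln(0.2706)/28.550=0.046 → t=0.166; u2·a0=0.2117·28.550=6.044; a1=5.400 < 6.044 ≤ a1+a2=21.160 → R2 fires; M=11 P=3 S=4 A=8
Draw 6: a1=4.320, a2=12.608, a3=4.632, a4=1.600, a0=23.160; τ=−ln(0.3404)/23.160=0.047 → t=0.212; u2·a0=0.7040·23.160=16.305; a1=4.320 < 16.305 ≤ a1+a2=16.928 → R2 fires; M=13 P=3 S=3 A=8
Draw 7: a1=3.240, a2=9.456, a3=3.474, a4=1.600, a0=17.770; τ=−ln(0.7421)/17.770=0.017 → t=0.229 > T=0.22: stop.
S first becomes ≤ 6 when it reaches 6 at the event at t=0.101.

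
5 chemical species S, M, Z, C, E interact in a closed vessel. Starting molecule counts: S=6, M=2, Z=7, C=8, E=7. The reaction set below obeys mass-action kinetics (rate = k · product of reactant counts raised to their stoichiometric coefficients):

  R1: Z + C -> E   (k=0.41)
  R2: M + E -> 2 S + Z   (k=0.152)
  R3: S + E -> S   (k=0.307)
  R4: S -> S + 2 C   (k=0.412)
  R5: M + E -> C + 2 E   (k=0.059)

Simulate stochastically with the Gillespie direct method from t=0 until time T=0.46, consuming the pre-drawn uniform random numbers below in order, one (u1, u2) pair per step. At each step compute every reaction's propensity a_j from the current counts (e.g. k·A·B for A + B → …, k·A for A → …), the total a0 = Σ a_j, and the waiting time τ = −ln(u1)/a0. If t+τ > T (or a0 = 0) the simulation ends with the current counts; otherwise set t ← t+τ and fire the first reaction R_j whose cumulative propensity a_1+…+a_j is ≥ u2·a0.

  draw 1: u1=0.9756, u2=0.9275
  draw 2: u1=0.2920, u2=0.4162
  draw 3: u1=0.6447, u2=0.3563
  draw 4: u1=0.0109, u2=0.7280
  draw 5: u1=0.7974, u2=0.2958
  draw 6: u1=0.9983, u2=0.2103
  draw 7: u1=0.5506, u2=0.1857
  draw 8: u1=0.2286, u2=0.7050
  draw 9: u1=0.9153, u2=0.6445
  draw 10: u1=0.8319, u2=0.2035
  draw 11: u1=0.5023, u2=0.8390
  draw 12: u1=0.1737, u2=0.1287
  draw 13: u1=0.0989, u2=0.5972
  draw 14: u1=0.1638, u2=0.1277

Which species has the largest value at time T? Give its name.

t=0.000: S=6 M=2 Z=7 C=8 E=7
Draw 1: a1=22.960, a2=2.128, a3=12.894, a4=2.472, a5=0.826, a0=41.280; τ=−ln(0.9756)/41.280=0.001 → t=0.001; u2·a0=0.9275·41.280=38.287; a1+…+a3=37.982 < 38.287 ≤ a1+…+a4=40.454 → R4 fires; S=6 M=2 Z=7 C=10 E=7
Draw 2: a1=28.700, a2=2.128, a3=12.894, a4=2.472, a5=0.826, a0=47.020; τ=−ln(0.2920)/47.020=0.026 → t=0.027; u2·a0=0.4162·47.020=19.570 ≤ a1=28.700 → R1 fires; S=6 M=2 Z=6 C=9 E=8
Draw 3: a1=22.140, a2=2.432, a3=14.736, a4=2.472, a5=0.944, a0=42.724; τ=−ln(0.6447)/42.724=0.010 → t=0.037; u2·a0=0.3563·42.724=15.223 ≤ a1=22.140 → R1 fires; S=6 M=2 Z=5 C=8 E=9
Draw 4: a1=16.400, a2=2.736, a3=16.578, a4=2.472, a5=1.062, a0=39.248; τ=−ln(0.0109)/39.248=0.115 → t=0.152; u2·a0=0.7280·39.248=28.573; a1+a2=19.136 < 28.573 ≤ a1+…+a3=35.714 → R3 fires; S=6 M=2 Z=5 C=8 E=8
Draw 5: a1=16.400, a2=2.432, a3=14.736, a4=2.472, a5=0.944, a0=36.984; τ=−ln(0.7974)/36.984=0.006 → t=0.158; u2·a0=0.2958·36.984=10.940 ≤ a1=16.400 → R1 fires; S=6 M=2 Z=4 C=7 E=9
Draw 6: a1=11.480, a2=2.736, a3=16.578, a4=2.472, a5=1.062, a0=34.328; τ=−ln(0.9983)/34.328=0.000 → t=0.158; u2·a0=0.2103·34.328=7.219 ≤ a1=11.480 → R1 fires; S=6 M=2 Z=3 C=6 E=10
Draw 7: a1=7.380, a2=3.040, a3=18.420, a4=2.472, a5=1.180, a0=32.492; τ=−ln(0.5506)/32.492=0.018 → t=0.177; u2·a0=0.1857·32.492=6.034 ≤ a1=7.380 → R1 fires; S=6 M=2 Z=2 C=5 E=11
Draw 8: a1=4.100, a2=3.344, a3=20.262, a4=2.472, a5=1.298, a0=31.476; τ=−ln(0.2286)/31.476=0.047 → t=0.224; u2·a0=0.7050·31.476=22.191; a1+a2=7.444 < 22.191 ≤ a1+…+a3=27.706 → R3 fires; S=6 M=2 Z=2 C=5 E=10
Draw 9: a1=4.100, a2=3.040, a3=18.420, a4=2.472, a5=1.180, a0=29.212; τ=−ln(0.9153)/29.212=0.003 → t=0.227; u2·a0=0.6445·29.212=18.827; a1+a2=7.140 < 18.827 ≤ a1+…+a3=25.560 → R3 fires; S=6 M=2 Z=2 C=5 E=9
Draw 10: a1=4.100, a2=2.736, a3=16.578, a4=2.472, a5=1.062, a0=26.948; τ=−ln(0.8319)/26.948=0.007 → t=0.233; u2·a0=0.2035·26.948=5.484; a1=4.100 < 5.484 ≤ a1+a2=6.836 → R2 fires; S=8 M=1 Z=3 C=5 E=8
Draw 11: a1=6.150, a2=1.216, a3=19.648, a4=3.296, a5=0.472, a0=30.782; τ=−ln(0.5023)/30.782=0.022 → t=0.256; u2·a0=0.8390·30.782=25.826; a1+a2=7.366 < 25.826 ≤ a1+…+a3=27.014 → R3 fires; S=8 M=1 Z=3 C=5 E=7
Draw 12: a1=6.150, a2=1.064, a3=17.192, a4=3.296, a5=0.413, a0=28.115; τ=−ln(0.1737)/28.115=0.062 → t=0.318; u2·a0=0.1287·28.115=3.618 ≤ a1=6.150 → R1 fires; S=8 M=1 Z=2 C=4 E=8
Draw 13: a1=3.280, a2=1.216, a3=19.648, a4=3.296, a5=0.472, a0=27.912; τ=−ln(0.0989)/27.912=0.083 → t=0.401; u2·a0=0.5972·27.912=16.669; a1+a2=4.496 < 16.669 ≤ a1+…+a3=24.144 → R3 fires; S=8 M=1 Z=2 C=4 E=7
Draw 14: a1=3.280, a2=1.064, a3=17.192, a4=3.296, a5=0.413, a0=25.245; τ=−ln(0.1638)/25.245=0.072 → t=0.473 > T=0.46: stop.
At T=0.46: S=8 M=1 Z=2 C=4 E=7; the largest is S.

Dominant species at T: S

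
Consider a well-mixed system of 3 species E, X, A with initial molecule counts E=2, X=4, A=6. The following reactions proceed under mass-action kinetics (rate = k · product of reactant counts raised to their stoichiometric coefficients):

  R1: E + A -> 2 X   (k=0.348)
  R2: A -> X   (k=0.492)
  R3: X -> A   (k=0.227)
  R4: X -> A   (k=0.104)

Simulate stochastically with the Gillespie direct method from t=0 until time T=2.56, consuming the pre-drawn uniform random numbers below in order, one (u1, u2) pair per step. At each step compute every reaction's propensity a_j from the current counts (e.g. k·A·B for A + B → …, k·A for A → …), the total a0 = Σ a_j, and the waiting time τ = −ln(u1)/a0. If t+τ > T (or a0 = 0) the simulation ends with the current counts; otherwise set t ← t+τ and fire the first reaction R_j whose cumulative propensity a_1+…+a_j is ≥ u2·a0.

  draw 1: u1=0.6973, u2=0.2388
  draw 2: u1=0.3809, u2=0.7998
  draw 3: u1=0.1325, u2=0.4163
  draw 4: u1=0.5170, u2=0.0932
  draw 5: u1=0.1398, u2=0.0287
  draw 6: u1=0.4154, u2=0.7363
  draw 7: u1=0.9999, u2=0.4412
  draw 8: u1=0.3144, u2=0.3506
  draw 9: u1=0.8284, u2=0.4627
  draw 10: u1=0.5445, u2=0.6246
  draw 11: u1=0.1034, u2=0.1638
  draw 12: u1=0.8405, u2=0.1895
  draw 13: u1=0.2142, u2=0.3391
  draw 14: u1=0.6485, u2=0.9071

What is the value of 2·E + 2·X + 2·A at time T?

Check how each reaction changes W = 2·E + 2·X + 2·A (weight of products minus weight of reactants):
R1: E + A -> 2 X: (2·2) − (2·1 + 2·1) = 4 − 4 = 0
R2: A -> X: (2·1) − (2·1) = 2 − 2 = 0
R3: X -> A: (2·1) − (2·1) = 2 − 2 = 0
R4: X -> A: (2·1) − (2·1) = 2 − 2 = 0
Every reaction leaves W unchanged, so W is conserved and no simulation is needed: W(T) = W(0) = 2·2 + 2·4 + 2·6 = 24

Value at T = 24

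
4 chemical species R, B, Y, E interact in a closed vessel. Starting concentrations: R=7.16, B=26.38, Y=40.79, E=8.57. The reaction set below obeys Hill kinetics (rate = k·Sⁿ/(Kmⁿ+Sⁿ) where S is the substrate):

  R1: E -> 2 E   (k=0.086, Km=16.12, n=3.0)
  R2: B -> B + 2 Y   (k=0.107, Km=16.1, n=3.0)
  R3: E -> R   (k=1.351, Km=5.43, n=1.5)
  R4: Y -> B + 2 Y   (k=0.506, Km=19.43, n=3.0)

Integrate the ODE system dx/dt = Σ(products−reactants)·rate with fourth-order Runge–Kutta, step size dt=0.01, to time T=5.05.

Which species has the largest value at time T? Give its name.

RK4 with dt=0.01: 505 steps to T=5.05. Trajectory (selected grid times):
t=0.00: R=7.16 B=26.38 Y=40.79 E=8.57
t=0.56: R=7.66 B=26.64 Y=41.14 E=8.08
t=1.12: R=8.14 B=26.89 Y=41.50 E=7.61
t=1.68: R=8.60 B=27.15 Y=41.86 E=7.15
t=2.24: R=9.05 B=27.41 Y=42.21 E=6.70
t=2.81: R=9.48 B=27.67 Y=42.58 E=6.27
t=3.37: R=9.89 B=27.93 Y=42.94 E=5.86
t=3.93: R=10.28 B=28.19 Y=43.30 E=5.47
t=4.49: R=10.65 B=28.45 Y=43.66 E=5.11
t=5.05: R=11.00 B=28.71 Y=44.02 E=4.76
At T=5.05: R=11.00 B=28.71 Y=44.02 E=4.76; the largest is Y.

Dominant species at T: Y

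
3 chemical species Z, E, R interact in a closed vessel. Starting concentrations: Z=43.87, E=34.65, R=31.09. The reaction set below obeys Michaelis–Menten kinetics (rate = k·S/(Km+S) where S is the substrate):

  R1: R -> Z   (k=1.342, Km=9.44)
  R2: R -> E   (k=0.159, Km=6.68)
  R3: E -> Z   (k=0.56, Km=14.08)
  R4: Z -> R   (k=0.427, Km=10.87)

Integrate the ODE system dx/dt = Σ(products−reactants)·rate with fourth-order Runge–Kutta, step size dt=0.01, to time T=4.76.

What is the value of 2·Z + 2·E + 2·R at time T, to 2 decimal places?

Check how each reaction changes W = 2·Z + 2·E + 2·R (weight of products minus weight of reactants):
R1: R -> Z: (2·1) − (2·1) = 2 − 2 = 0
R2: R -> E: (2·1) − (2·1) = 2 − 2 = 0
R3: E -> Z: (2·1) − (2·1) = 2 − 2 = 0
R4: Z -> R: (2·1) − (2·1) = 2 − 2 = 0
Every reaction leaves W unchanged, so W is conserved and no simulation is needed: W(T) = W(0) = 2·43.87 + 2·34.65 + 2·31.09 = 219.22

Value at T = 219.22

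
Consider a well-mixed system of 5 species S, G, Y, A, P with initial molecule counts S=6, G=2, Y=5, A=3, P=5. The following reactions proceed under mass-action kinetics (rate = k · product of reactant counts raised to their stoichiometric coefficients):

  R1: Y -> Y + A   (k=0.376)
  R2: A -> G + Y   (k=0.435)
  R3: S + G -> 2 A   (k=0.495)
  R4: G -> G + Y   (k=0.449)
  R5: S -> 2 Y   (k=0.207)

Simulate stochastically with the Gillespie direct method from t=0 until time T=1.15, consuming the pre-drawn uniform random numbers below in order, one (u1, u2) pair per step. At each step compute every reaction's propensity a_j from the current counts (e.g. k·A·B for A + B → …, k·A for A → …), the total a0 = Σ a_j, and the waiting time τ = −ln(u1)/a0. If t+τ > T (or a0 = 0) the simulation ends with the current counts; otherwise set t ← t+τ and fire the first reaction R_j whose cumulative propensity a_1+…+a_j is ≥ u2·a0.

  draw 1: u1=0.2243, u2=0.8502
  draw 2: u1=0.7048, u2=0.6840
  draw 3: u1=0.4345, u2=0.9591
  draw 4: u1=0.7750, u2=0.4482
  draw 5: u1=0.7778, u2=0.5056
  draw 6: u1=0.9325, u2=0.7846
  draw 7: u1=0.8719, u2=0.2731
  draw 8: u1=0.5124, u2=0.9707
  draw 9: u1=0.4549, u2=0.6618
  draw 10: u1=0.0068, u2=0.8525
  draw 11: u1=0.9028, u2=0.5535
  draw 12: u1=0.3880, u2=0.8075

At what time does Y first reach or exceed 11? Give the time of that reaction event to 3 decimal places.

t=0.000: S=6 G=2 Y=5 A=3 P=5
Draw 1: a1=1.880, a2=1.305, a3=5.940, a4=0.898, a5=1.242, a0=11.265; τ=−ln(0.2243)/11.265=0.133 → t=0.133; u2·a0=0.8502·11.265=9.578; a1+…+a3=9.125 < 9.578 ≤ a1+…+a4=10.023 → R4 fires; S=6 G=2 Y=6 A=3 P=5
Draw 2: a1=2.256, a2=1.305, a3=5.940, a4=0.898, a5=1.242, a0=11.641; τ=−ln(0.7048)/11.641=0.030 → t=0.163; u2·a0=0.6840·11.641=7.962; a1+a2=3.561 < 7.962 ≤ a1+…+a3=9.501 → R3 fires; S=5 G=1 Y=6 A=5 P=5
Draw 3: a1=2.256, a2=2.175, a3=2.475, a4=0.449, a5=1.035, a0=8.390; τ=−ln(0.4345)/8.390=0.099 → t=0.262; u2·a0=0.9591·8.390=8.047; a1+…+a4=7.355 < 8.047 ≤ a1+…+a5=8.390 → R5 fires; S=4 G=1 Y=8 A=5 P=5
Draw 4: a1=3.008, a2=2.175, a3=1.980, a4=0.449, a5=0.828, a0=8.440; τ=−ln(0.7750)/8.440=0.030 → t=0.292; u2·a0=0.4482·8.440=3.783; a1=3.008 < 3.783 ≤ a1+a2=5.183 → R2 fires; S=4 G=2 Y=9 A=4 P=5
Draw 5: a1=3.384, a2=1.740, a3=3.960, a4=0.898, a5=0.828, a0=10.810; τ=−ln(0.7778)/10.810=0.023 → t=0.316; u2·a0=0.5056·10.810=5.466; a1+a2=5.124 < 5.466 ≤ a1+…+a3=9.084 → R3 fires; S=3 G=1 Y=9 A=6 P=5
Draw 6: a1=3.384, a2=2.610, a3=1.485, a4=0.449, a5=0.621, a0=8.549; τ=−ln(0.9325)/8.549=0.008 → t=0.324; u2·a0=0.7846·8.549=6.708; a1+a2=5.994 < 6.708 ≤ a1+…+a3=7.479 → R3 fires; S=2 G=0 Y=9 A=8 P=5
Draw 7: a1=3.384, a2=3.480, a3=0.000, a4=0.000, a5=0.414, a0=7.278; τ=−ln(0.8719)/7.278=0.019 → t=0.343; u2·a0=0.2731·7.278=1.988 ≤ a1=3.384 → R1 fires; S=2 G=0 Y=9 A=9 P=5
Draw 8: a1=3.384, a2=3.915, a3=0.000, a4=0.000, a5=0.414, a0=7.713; τ=−ln(0.5124)/7.713=0.087 → t=0.429; u2·a0=0.9707·7.713=7.487; a1+…+a4=7.299 < 7.487 ≤ a1+…+a5=7.713 → R5 fires; S=1 G=0 Y=11 A=9 P=5
Draw 9: a1=4.136, a2=3.915, a3=0.000, a4=0.000, a5=0.207, a0=8.258; τ=−ln(0.4549)/8.258=0.095 → t=0.525; u2·a0=0.6618·8.258=5.465; a1=4.136 < 5.465 ≤ a1+a2=8.051 → R2 fires; S=1 G=1 Y=12 A=8 P=5
Draw 10: a1=4.512, a2=3.480, a3=0.495, a4=0.449, a5=0.207, a0=9.143; τ=−ln(0.0068)/9.143=0.546 → t=1.070; u2·a0=0.8525·9.143=7.794; a1=4.512 < 7.794 ≤ a1+a2=7.992 → R2 fires; S=1 G=2 Y=13 A=7 P=5
Draw 11: a1=4.888, a2=3.045, a3=0.990, a4=0.898, a5=0.207, a0=10.028; τ=−ln(0.9028)/10.028=0.010 → t=1.081; u2·a0=0.5535·10.028=5.550; a1=4.888 < 5.550 ≤ a1+a2=7.933 → R2 fires; S=1 G=3 Y=14 A=6 P=5
Draw 12: a1=5.264, a2=2.610, a3=1.485, a4=1.347, a5=0.207, a0=10.913; τ=−ln(0.3880)/10.913=0.087 → t=1.167 > T=1.15: stop.
Y first becomes ≥ 11 when it reaches 11 at the event at t=0.429.

Threshold first reached at t = 0.429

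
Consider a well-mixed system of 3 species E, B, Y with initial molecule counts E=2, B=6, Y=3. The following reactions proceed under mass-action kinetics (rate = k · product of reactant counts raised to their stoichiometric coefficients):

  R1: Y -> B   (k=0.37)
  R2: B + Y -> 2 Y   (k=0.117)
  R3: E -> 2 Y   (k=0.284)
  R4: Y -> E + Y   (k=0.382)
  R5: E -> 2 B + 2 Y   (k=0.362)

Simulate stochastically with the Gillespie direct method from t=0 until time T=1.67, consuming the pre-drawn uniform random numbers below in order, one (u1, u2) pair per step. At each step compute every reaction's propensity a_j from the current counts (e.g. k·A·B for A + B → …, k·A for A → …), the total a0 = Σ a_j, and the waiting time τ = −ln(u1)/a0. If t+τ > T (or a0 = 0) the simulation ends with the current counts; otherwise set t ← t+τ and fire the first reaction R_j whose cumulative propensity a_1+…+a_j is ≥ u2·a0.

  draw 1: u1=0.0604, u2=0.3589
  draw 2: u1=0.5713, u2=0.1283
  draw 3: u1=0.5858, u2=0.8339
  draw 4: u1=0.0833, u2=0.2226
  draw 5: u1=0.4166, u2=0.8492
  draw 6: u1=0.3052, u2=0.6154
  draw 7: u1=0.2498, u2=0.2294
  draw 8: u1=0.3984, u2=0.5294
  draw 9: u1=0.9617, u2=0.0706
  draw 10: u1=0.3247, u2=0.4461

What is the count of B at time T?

B at T = 4

t=0.000: E=2 B=6 Y=3
Draw 1: a1=1.110, a2=2.106, a3=0.568, a4=1.146, a5=0.724, a0=5.654; τ=−ln(0.0604)/5.654=0.496 → t=0.496; u2·a0=0.3589·5.654=2.029; a1=1.110 < 2.029 ≤ a1+a2=3.216 → R2 fires; E=2 B=5 Y=4
Draw 2: a1=1.480, a2=2.340, a3=0.568, a4=1.528, a5=0.724, a0=6.640; τ=−ln(0.5713)/6.640=0.084 → t=0.581; u2·a0=0.1283·6.640=0.852 ≤ a1=1.480 → R1 fires; E=2 B=6 Y=3
Draw 3: a1=1.110, a2=2.106, a3=0.568, a4=1.146, a5=0.724, a0=5.654; τ=−ln(0.5858)/5.654=0.095 → t=0.675; u2·a0=0.8339·5.654=4.715; a1+…+a3=3.784 < 4.715 ≤ a1+…+a4=4.930 → R4 fires; E=3 B=6 Y=3
Draw 4: a1=1.110, a2=2.106, a3=0.852, a4=1.146, a5=1.086, a0=6.300; τ=−ln(0.0833)/6.300=0.394 → t=1.070; u2·a0=0.2226·6.300=1.402; a1=1.110 < 1.402 ≤ a1+a2=3.216 → R2 fires; E=3 B=5 Y=4
Draw 5: a1=1.480, a2=2.340, a3=0.852, a4=1.528, a5=1.086, a0=7.286; τ=−ln(0.4166)/7.286=0.120 → t=1.190; u2·a0=0.8492·7.286=6.187; a1+…+a3=4.672 < 6.187 ≤ a1+…+a4=6.200 → R4 fires; E=4 B=5 Y=4
Draw 6: a1=1.480, a2=2.340, a3=1.136, a4=1.528, a5=1.448, a0=7.932; τ=−ln(0.3052)/7.932=0.150 → t=1.340; u2·a0=0.6154·7.932=4.881; a1+a2=3.820 < 4.881 ≤ a1+…+a3=4.956 → R3 fires; E=3 B=5 Y=6
Draw 7: a1=2.220, a2=3.510, a3=0.852, a4=2.292, a5=1.086, a0=9.960; τ=−ln(0.2498)/9.960=0.139 → t=1.479; u2·a0=0.2294·9.960=2.285; a1=2.220 < 2.285 ≤ a1+a2=5.730 → R2 fires; E=3 B=4 Y=7
Draw 8: a1=2.590, a2=3.276, a3=0.852, a4=2.674, a5=1.086, a0=10.478; τ=−ln(0.3984)/10.478=0.088 → t=1.567; u2·a0=0.5294·10.478=5.547; a1=2.590 < 5.547 ≤ a1+a2=5.866 → R2 fires; E=3 B=3 Y=8
Draw 9: a1=2.960, a2=2.808, a3=0.852, a4=3.056, a5=1.086, a0=10.762; τ=−ln(0.9617)/10.762=0.004 → t=1.570; u2·a0=0.0706·10.762=0.760 ≤ a1=2.960 → R1 fires; E=3 B=4 Y=7
Draw 10: a1=2.590, a2=3.276, a3=0.852, a4=2.674, a5=1.086, a0=10.478; τ=−ln(0.3247)/10.478=0.107 → t=1.678 > T=1.67: stop.
Read off B at T=1.67: 4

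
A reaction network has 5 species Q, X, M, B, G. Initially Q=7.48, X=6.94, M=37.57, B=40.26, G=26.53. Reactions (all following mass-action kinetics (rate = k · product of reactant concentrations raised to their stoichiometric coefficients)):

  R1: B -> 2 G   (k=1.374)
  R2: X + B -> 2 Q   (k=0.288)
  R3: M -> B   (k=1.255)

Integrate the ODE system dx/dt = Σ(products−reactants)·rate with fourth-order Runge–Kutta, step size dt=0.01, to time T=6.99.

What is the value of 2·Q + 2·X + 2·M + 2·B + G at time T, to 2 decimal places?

Check how each reaction changes W = 2·Q + 2·X + 2·M + 2·B + G (weight of products minus weight of reactants):
R1: B -> 2 G: (1·2) − (2·1) = 2 − 2 = 0
R2: X + B -> 2 Q: (2·2) − (2·1 + 2·1) = 4 − 4 = 0
R3: M -> B: (2·1) − (2·1) = 2 − 2 = 0
Every reaction leaves W unchanged, so W is conserved and no simulation is needed: W(T) = W(0) = 2·7.48 + 2·6.94 + 2·37.57 + 2·40.26 + 26.53 = 211.03

Value at T = 211.03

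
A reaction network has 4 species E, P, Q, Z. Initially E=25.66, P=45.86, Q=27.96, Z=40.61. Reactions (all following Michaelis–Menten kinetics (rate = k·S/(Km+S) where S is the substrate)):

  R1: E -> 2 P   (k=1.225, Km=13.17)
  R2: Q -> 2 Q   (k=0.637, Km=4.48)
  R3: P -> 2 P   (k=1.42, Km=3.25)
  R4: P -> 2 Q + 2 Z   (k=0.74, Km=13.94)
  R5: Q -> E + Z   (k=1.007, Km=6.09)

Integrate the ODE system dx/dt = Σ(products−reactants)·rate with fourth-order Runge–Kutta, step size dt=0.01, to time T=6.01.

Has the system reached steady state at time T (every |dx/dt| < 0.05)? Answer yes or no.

Steady state at T: no

RK4 with dt=0.01: 601 steps to T=6.01. Trajectory (selected grid times):
t=0.00: E=25.66 P=45.86 Q=27.96 Z=40.61
t=0.67: E=25.67 P=47.45 Q=28.54 Z=41.93
t=1.34: E=25.69 P=49.04 Q=29.12 Z=43.25
t=2.00: E=25.70 P=50.61 Q=29.70 Z=44.57
t=2.67: E=25.72 P=52.20 Q=30.29 Z=45.91
t=3.34: E=25.74 P=53.79 Q=30.88 Z=47.26
t=4.01: E=25.76 P=55.38 Q=31.48 Z=48.61
t=4.67: E=25.79 P=56.95 Q=32.07 Z=49.95
t=5.34: E=25.81 P=58.53 Q=32.68 Z=51.32
t=6.01: E=25.84 P=60.12 Q=33.29 Z=52.69
Rates at T: R1=0.8114, R2=0.5614, R3=1.3472, R4=0.6007, R5=0.8513
dx/dt at T (Σ net stoichiometry × rate): E=+0.0399, P=+2.3692, Q=+0.9116, Z=+2.0527
Largest |dx/dt| is |+2.3692| (P) ≥ 0.05 → not steady.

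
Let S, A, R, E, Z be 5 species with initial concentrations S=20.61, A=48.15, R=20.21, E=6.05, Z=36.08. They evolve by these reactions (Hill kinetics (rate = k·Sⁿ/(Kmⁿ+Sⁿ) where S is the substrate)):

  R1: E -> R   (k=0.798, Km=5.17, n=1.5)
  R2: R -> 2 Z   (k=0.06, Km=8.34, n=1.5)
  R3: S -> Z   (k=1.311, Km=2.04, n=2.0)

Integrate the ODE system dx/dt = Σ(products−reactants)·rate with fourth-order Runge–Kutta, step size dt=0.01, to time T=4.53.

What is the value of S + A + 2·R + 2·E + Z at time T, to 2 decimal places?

Check how each reaction changes W = S + A + 2·R + 2·E + Z (weight of products minus weight of reactants):
R1: E -> R: (2·1) − (2·1) = 2 − 2 = 0
R2: R -> 2 Z: (1·2) − (2·1) = 2 − 2 = 0
R3: S -> Z: (1·1) − (1·1) = 1 − 1 = 0
Every reaction leaves W unchanged, so W is conserved and no simulation is needed: W(T) = W(0) = 20.61 + 48.15 + 2·20.21 + 2·6.05 + 36.08 = 157.36

Value at T = 157.36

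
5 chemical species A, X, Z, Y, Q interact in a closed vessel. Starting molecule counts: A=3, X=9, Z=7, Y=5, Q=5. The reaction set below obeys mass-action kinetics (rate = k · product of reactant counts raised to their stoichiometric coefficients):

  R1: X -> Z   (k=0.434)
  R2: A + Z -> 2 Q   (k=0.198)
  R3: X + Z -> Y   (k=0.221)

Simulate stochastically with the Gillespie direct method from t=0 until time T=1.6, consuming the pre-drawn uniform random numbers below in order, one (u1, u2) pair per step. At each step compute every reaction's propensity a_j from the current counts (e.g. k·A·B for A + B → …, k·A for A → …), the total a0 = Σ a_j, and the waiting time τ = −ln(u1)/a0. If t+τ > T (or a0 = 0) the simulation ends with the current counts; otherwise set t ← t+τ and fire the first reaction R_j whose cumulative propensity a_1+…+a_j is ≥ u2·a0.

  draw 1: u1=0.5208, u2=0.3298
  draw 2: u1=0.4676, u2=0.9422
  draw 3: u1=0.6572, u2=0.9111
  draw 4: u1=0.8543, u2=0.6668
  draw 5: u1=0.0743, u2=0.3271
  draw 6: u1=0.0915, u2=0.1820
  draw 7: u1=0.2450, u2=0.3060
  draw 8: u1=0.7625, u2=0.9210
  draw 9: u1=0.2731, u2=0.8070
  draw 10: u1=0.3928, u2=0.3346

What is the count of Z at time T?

Z at T = 2

t=0.000: A=3 X=9 Z=7 Y=5 Q=5
Draw 1: a1=3.906, a2=4.158, a3=13.923, a0=21.987; τ=−ln(0.5208)/21.987=0.030 → t=0.030; u2·a0=0.3298·21.987=7.251; a1=3.906 < 7.251 ≤ a1+a2=8.064 → R2 fires; A=2 X=9 Z=6 Y=5 Q=7
Draw 2: a1=3.906, a2=2.376, a3=11.934, a0=18.216; τ=−ln(0.4676)/18.216=0.042 → t=0.071; u2·a0=0.9422·18.216=17.163; a1+a2=6.282 < 17.163 ≤ a1+…+a3=18.216 → R3 fires; A=2 X=8 Z=5 Y=6 Q=7
Draw 3: a1=3.472, a2=1.980, a3=8.840, a0=14.292; τ=−ln(0.6572)/14.292=0.029 → t=0.101; u2·a0=0.9111·14.292=13.021; a1+a2=5.452 < 13.021 ≤ a1+…+a3=14.292 → R3 fires; A=2 X=7 Z=4 Y=7 Q=7
Draw 4: a1=3.038, a2=1.584, a3=6.188, a0=10.810; τ=−ln(0.8543)/10.810=0.015 → t=0.115; u2·a0=0.6668·10.810=7.208; a1+a2=4.622 < 7.208 ≤ a1+…+a3=10.810 → R3 fires; A=2 X=6 Z=3 Y=8 Q=7
Draw 5: a1=2.604, a2=1.188, a3=3.978, a0=7.770; τ=−ln(0.0743)/7.770=0.335 → t=0.450; u2·a0=0.3271·7.770=2.542 ≤ a1=2.604 → R1 fires; A=2 X=5 Z=4 Y=8 Q=7
Draw 6: a1=2.170, a2=1.584, a3=4.420, a0=8.174; τ=−ln(0.0915)/8.174=0.293 → t=0.742; u2·a0=0.1820·8.174=1.488 ≤ a1=2.170 → R1 fires; A=2 X=4 Z=5 Y=8 Q=7
Draw 7: a1=1.736, a2=1.980, a3=4.420, a0=8.136; τ=−ln(0.2450)/8.136=0.173 → t=0.915; u2·a0=0.3060·8.136=2.490; a1=1.736 < 2.490 ≤ a1+a2=3.716 → R2 fires; A=1 X=4 Z=4 Y=8 Q=9
Draw 8: a1=1.736, a2=0.792, a3=3.536, a0=6.064; τ=−ln(0.7625)/6.064=0.045 → t=0.960; u2·a0=0.9210·6.064=5.585; a1+a2=2.528 < 5.585 ≤ a1+…+a3=6.064 → R3 fires; A=1 X=3 Z=3 Y=9 Q=9
Draw 9: a1=1.302, a2=0.594, a3=1.989, a0=3.885; τ=−ln(0.2731)/3.885=0.334 → t=1.294; u2·a0=0.8070·3.885=3.135; a1+a2=1.896 < 3.135 ≤ a1+…+a3=3.885 → R3 fires; A=1 X=2 Z=2 Y=10 Q=9
Draw 10: a1=0.868, a2=0.396, a3=0.884, a0=2.148; τ=−ln(0.3928)/2.148=0.435 → t=1.729 > T=1.6: stop.
Read off Z at T=1.6: 2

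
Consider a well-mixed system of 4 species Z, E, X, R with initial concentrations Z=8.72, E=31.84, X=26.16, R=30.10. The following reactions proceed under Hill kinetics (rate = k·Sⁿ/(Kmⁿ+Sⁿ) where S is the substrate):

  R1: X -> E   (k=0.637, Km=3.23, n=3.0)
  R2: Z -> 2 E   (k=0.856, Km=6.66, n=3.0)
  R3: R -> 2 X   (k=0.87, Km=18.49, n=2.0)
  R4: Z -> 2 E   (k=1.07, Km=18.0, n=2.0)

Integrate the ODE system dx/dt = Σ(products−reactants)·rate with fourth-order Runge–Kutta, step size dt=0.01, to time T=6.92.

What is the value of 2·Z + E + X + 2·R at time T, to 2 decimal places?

Value at T = 135.64

Check how each reaction changes W = 2·Z + E + X + 2·R (weight of products minus weight of reactants):
R1: X -> E: (1·1) − (1·1) = 1 − 1 = 0
R2: Z -> 2 E: (1·2) − (2·1) = 2 − 2 = 0
R3: R -> 2 X: (1·2) − (2·1) = 2 − 2 = 0
R4: Z -> 2 E: (1·2) − (2·1) = 2 − 2 = 0
Every reaction leaves W unchanged, so W is conserved and no simulation is needed: W(T) = W(0) = 2·8.72 + 31.84 + 26.16 + 2·30.10 = 135.64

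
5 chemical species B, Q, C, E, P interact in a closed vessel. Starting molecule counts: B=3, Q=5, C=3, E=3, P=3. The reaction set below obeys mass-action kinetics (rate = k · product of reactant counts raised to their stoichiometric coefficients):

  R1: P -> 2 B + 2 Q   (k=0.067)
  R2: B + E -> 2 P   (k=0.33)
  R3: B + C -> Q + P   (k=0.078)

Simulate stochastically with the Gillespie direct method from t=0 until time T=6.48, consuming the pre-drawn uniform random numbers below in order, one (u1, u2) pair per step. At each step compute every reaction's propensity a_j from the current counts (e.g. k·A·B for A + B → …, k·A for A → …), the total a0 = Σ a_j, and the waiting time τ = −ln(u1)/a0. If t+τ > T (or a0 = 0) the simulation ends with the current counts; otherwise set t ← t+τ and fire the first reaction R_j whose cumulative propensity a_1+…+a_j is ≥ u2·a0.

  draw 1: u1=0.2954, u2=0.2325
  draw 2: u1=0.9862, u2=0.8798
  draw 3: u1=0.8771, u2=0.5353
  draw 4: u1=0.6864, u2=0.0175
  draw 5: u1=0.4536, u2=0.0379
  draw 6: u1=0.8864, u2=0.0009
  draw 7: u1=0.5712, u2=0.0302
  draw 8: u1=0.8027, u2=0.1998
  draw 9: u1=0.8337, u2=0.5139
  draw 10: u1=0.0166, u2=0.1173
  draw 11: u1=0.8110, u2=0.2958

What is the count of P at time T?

P at T = 6

t=0.000: B=3 Q=5 C=3 E=3 P=3
Draw 1: a1=0.201, a2=2.970, a3=0.702, a0=3.873; τ=−ln(0.2954)/3.873=0.315 → t=0.315; u2·a0=0.2325·3.873=0.900; a1=0.201 < 0.900 ≤ a1+a2=3.171 → R2 fires; B=2 Q=5 C=3 E=2 P=5
Draw 2: a1=0.335, a2=1.320, a3=0.468, a0=2.123; τ=−ln(0.9862)/2.123=0.007 → t=0.321; u2·a0=0.8798·2.123=1.868; a1+a2=1.655 < 1.868 ≤ a1+…+a3=2.123 → R3 fires; B=1 Q=6 C=2 E=2 P=6
Draw 3: a1=0.402, a2=0.660, a3=0.156, a0=1.218; τ=−ln(0.8771)/1.218=0.108 → t=0.429; u2·a0=0.5353·1.218=0.652; a1=0.402 < 0.652 ≤ a1+a2=1.062 → R2 fires; B=0 Q=6 C=2 E=1 P=8
Draw 4: a1=0.536, a2=0.000, a3=0.000, a0=0.536; τ=−ln(0.6864)/0.536=0.702 → t=1.131; u2·a0=0.0175·0.536=0.009 ≤ a1=0.536 → R1 fires; B=2 Q=8 C=2 E=1 P=7
Draw 5: a1=0.469, a2=0.660, a3=0.312, a0=1.441; τ=−ln(0.4536)/1.441=0.549 → t=1.680; u2·a0=0.0379·1.441=0.055 ≤ a1=0.469 → R1 fires; B=4 Q=10 C=2 E=1 P=6
Draw 6: a1=0.402, a2=1.320, a3=0.624, a0=2.346; τ=−ln(0.8864)/2.346=0.051 → t=1.731; u2·a0=0.0009·2.346=0.002 ≤ a1=0.402 → R1 fires; B=6 Q=12 C=2 E=1 P=5
Draw 7: a1=0.335, a2=1.980, a3=0.936, a0=3.251; τ=−ln(0.5712)/3.251=0.172 → t=1.903; u2·a0=0.0302·3.251=0.098 ≤ a1=0.335 → R1 fires; B=8 Q=14 C=2 E=1 P=4
Draw 8: a1=0.268, a2=2.640, a3=1.248, a0=4.156; τ=−ln(0.8027)/4.156=0.053 → t=1.956; u2·a0=0.1998·4.156=0.830; a1=0.268 < 0.830 ≤ a1+a2=2.908 → R2 fires; B=7 Q=14 C=2 E=0 P=6
Draw 9: a1=0.402, a2=0.000, a3=1.092, a0=1.494; τ=−ln(0.8337)/1.494=0.122 → t=2.078; u2·a0=0.5139·1.494=0.768; a1+a2=0.402 < 0.768 ≤ a1+…+a3=1.494 → R3 fires; B=6 Q=15 C=1 E=0 P=7
Draw 10: a1=0.469, a2=0.000, a3=0.468, a0=0.937; τ=−ln(0.0166)/0.937=4.374 → t=6.452; u2·a0=0.1173·0.937=0.110 ≤ a1=0.469 → R1 fires; B=8 Q=17 C=1 E=0 P=6
Draw 11: a1=0.402, a2=0.000, a3=0.624, a0=1.026; τ=−ln(0.8110)/1.026=0.204 → t=6.656 > T=6.48: stop.
Read off P at T=6.48: 6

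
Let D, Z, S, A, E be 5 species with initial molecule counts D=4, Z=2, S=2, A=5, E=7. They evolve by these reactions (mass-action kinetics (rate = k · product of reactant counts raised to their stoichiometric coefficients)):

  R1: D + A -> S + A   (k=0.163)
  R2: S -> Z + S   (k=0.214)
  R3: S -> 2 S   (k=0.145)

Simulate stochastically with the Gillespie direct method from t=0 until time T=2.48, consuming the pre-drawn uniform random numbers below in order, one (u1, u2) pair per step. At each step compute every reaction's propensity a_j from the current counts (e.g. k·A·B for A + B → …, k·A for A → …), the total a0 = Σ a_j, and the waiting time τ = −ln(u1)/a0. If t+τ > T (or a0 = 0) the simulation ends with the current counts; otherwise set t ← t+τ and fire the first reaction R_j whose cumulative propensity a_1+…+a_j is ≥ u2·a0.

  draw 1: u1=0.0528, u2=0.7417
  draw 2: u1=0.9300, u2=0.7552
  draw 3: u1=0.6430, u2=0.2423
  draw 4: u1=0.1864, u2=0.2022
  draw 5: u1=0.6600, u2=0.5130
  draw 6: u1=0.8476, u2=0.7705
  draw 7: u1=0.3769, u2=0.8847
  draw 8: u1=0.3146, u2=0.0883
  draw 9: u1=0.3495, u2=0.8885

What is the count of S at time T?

t=0.000: D=4 Z=2 S=2 A=5 E=7
Draw 1: a1=3.260, a2=0.428, a3=0.290, a0=3.978; τ=−ln(0.0528)/3.978=0.739 → t=0.739; u2·a0=0.7417·3.978=2.950 ≤ a1=3.260 → R1 fires; D=3 Z=2 S=3 A=5 E=7
Draw 2: a1=2.445, a2=0.642, a3=0.435, a0=3.522; τ=−ln(0.9300)/3.522=0.021 → t=0.760; u2·a0=0.7552·3.522=2.660; a1=2.445 < 2.660 ≤ a1+a2=3.087 → R2 fires; D=3 Z=3 S=3 A=5 E=7
Draw 3: a1=2.445, a2=0.642, a3=0.435, a0=3.522; τ=−ln(0.6430)/3.522=0.125 → t=0.885; u2·a0=0.2423·3.522=0.853 ≤ a1=2.445 → R1 fires; D=2 Z=3 S=4 A=5 E=7
Draw 4: a1=1.630, a2=0.856, a3=0.580, a0=3.066; τ=−ln(0.1864)/3.066=0.548 → t=1.433; u2·a0=0.2022·3.066=0.620 ≤ a1=1.630 → R1 fires; D=1 Z=3 S=5 A=5 E=7
Draw 5: a1=0.815, a2=1.070, a3=0.725, a0=2.610; τ=−ln(0.6600)/2.610=0.159 → t=1.592; u2·a0=0.5130·2.610=1.339; a1=0.815 < 1.339 ≤ a1+a2=1.885 → R2 fires; D=1 Z=4 S=5 A=5 E=7
Draw 6: a1=0.815, a2=1.070, a3=0.725, a0=2.610; τ=−ln(0.8476)/2.610=0.063 → t=1.656; u2·a0=0.7705·2.610=2.011; a1+a2=1.885 < 2.011 ≤ a1+…+a3=2.610 → R3 fires; D=1 Z=4 S=6 A=5 E=7
Draw 7: a1=0.815, a2=1.284, a3=0.870, a0=2.969; τ=−ln(0.3769)/2.969=0.329 → t=1.984; u2·a0=0.8847·2.969=2.627; a1+a2=2.099 < 2.627 ≤ a1+…+a3=2.969 → R3 fires; D=1 Z=4 S=7 A=5 E=7
Draw 8: a1=0.815, a2=1.498, a3=1.015, a0=3.328; τ=−ln(0.3146)/3.328=0.347 → t=2.332; u2·a0=0.0883·3.328=0.294 ≤ a1=0.815 → R1 fires; D=0 Z=4 S=8 A=5 E=7
Draw 9: a1=0.000, a2=1.712, a3=1.160, a0=2.872; τ=−ln(0.3495)/2.872=0.366 → t=2.698 > T=2.48: stop.
Read off S at T=2.48: 8

S at T = 8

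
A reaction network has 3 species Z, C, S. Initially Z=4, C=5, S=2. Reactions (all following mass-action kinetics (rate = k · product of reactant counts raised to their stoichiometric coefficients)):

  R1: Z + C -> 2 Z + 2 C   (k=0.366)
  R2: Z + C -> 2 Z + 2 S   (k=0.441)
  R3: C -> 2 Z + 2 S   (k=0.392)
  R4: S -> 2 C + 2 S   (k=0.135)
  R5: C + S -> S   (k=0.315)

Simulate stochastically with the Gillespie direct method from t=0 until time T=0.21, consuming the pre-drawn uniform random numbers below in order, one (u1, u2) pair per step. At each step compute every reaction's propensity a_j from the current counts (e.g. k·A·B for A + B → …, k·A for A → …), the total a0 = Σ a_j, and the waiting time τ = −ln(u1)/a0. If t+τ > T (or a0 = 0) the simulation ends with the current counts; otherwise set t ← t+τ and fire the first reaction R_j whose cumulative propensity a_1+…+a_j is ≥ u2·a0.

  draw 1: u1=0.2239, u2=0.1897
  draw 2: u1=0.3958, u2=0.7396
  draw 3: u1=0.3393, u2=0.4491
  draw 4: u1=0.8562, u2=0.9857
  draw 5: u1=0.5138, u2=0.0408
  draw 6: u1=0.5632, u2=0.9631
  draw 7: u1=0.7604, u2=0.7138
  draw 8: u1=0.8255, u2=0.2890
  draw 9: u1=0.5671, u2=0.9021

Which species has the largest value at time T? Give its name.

t=0.000: Z=4 C=5 S=2
Draw 1: a1=7.320, a2=8.820, a3=1.960, a4=0.270, a5=3.150, a0=21.520; τ=−ln(0.2239)/21.520=0.070 → t=0.070; u2·a0=0.1897·21.520=4.082 ≤ a1=7.320 → R1 fires; Z=5 C=6 S=2
Draw 2: a1=10.980, a2=13.230, a3=2.352, a4=0.270, a5=3.780, a0=30.612; τ=−ln(0.3958)/30.612=0.030 → t=0.100; u2·a0=0.7396·30.612=22.641; a1=10.980 < 22.641 ≤ a1+a2=24.210 → R2 fires; Z=6 C=5 S=4
Draw 3: a1=10.980, a2=13.230, a3=1.960, a4=0.540, a5=6.300, a0=33.010; τ=−ln(0.3393)/33.010=0.033 → t=0.133; u2·a0=0.4491·33.010=14.825; a1=10.980 < 14.825 ≤ a1+a2=24.210 → R2 fires; Z=7 C=4 S=6
Draw 4: a1=10.248, a2=12.348, a3=1.568, a4=0.810, a5=7.560, a0=32.534; τ=−ln(0.8562)/32.534=0.005 → t=0.137; u2·a0=0.9857·32.534=32.069; a1+…+a4=24.974 < 32.069 ≤ a1+…+a5=32.534 → R5 fires; Z=7 C=3 S=6
Draw 5: a1=7.686, a2=9.261, a3=1.176, a4=0.810, a5=5.670, a0=24.603; τ=−ln(0.5138)/24.603=0.027 → t=0.164; u2·a0=0.0408·24.603=1.004 ≤ a1=7.686 → R1 fires; Z=8 C=4 S=6
Draw 6: a1=11.712, a2=14.112, a3=1.568, a4=0.810, a5=7.560, a0=35.762; τ=−ln(0.5632)/35.762=0.016 → t=0.180; u2·a0=0.9631·35.762=34.442; a1+…+a4=28.202 < 34.442 ≤ a1+…+a5=35.762 → R5 fires; Z=8 C=3 S=6
Draw 7: a1=8.784, a2=10.584, a3=1.176, a4=0.810, a5=5.670, a0=27.024; τ=−ln(0.7604)/27.024=0.010 → t=0.191; u2·a0=0.7138·27.024=19.290; a1=8.784 < 19.290 ≤ a1+a2=19.368 → R2 fires; Z=9 C=2 S=8
Draw 8: a1=6.588, a2=7.938, a3=0.784, a4=1.080, a5=5.040, a0=21.430; τ=−ln(0.8255)/21.430=0.009 → t=0.200; u2·a0=0.2890·21.430=6.193 ≤ a1=6.588 → R1 fires; Z=10 C=3 S=8
Draw 9: a1=10.980, a2=13.230, a3=1.176, a4=1.080, a5=7.560, a0=34.026; τ=−ln(0.5671)/34.026=0.017 → t=0.216 > T=0.21: stop.
At T=0.21: Z=10 C=3 S=8; the largest is Z.

Dominant species at T: Z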